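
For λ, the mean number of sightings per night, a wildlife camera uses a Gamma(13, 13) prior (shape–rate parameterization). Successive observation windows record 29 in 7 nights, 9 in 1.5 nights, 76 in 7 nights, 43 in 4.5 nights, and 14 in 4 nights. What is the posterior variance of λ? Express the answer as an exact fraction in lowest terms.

184/1369

Total count: 29 + 9 + 76 + 43 + 14 = 171.
Total exposure: 7 + 1.5 + 7 + 4.5 + 4 = 24 nights.
Posterior: α' = 13 + 171 = 184, β' = 13 + 24 = 37.
Posterior variance = α'/β'² = 184/1369.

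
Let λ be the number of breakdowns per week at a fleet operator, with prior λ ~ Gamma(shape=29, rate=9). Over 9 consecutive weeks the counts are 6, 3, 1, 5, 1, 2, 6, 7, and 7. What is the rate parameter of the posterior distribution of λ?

18

Total count: 6 + 3 + 1 + 5 + 1 + 2 + 6 + 7 + 7 = 38.
Total exposure: 9 weeks.
Posterior: α' = 29 + 38 = 67, β' = 9 + 9 = 18.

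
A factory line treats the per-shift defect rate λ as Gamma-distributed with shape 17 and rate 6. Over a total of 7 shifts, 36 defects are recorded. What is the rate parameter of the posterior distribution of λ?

Total count 36 over total exposure 7 shifts.
Posterior: α' = 17 + 36 = 53, β' = 6 + 7 = 13.

13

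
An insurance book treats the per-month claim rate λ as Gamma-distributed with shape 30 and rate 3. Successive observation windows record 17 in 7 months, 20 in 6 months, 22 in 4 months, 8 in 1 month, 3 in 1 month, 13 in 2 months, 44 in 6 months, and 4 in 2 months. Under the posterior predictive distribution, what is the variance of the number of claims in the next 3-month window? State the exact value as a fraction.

16905/1024

Total count: 17 + 20 + 22 + 8 + 3 + 13 + 44 + 4 = 131.
Total exposure: 7 + 6 + 4 + 1 + 1 + 2 + 6 + 2 = 29 months.
Gamma(α, β) with Poisson data over total exposure Σt gives posterior Gamma(α+Σx, β+Σt) = Gamma(161, 32).
The posterior predictive for a window of length T is Negative Binomial with variance T·α'·(β'+T)/β'² = 3·161·35/1024 = 16905/1024.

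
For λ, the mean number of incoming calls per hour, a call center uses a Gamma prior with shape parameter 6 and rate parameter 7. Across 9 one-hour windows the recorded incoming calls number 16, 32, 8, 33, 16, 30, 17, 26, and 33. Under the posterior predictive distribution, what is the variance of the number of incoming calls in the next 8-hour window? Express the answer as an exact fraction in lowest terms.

Total count: 16 + 32 + 8 + 33 + 16 + 30 + 17 + 26 + 33 = 211.
Total exposure: 9 hours.
The Gamma prior is conjugate for the Poisson rate, so λ | data ~ Gamma(6+211, 7+9) = Gamma(217, 16).
The posterior predictive for a window of length T is Negative Binomial with variance T·α'·(β'+T)/β'² = 8·217·24/256 = 651/4.

651/4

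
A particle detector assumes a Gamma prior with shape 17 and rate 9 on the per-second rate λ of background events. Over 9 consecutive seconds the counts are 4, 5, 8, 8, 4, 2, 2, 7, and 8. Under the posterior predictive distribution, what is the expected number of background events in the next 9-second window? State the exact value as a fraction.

Total count: 4 + 5 + 8 + 8 + 4 + 2 + 2 + 7 + 8 = 48.
Total exposure: 9 seconds.
Conjugate update: add total count to the shape and total exposure to the rate, giving Gamma(65, 18).
Predictive mean over a 9-second window = T·E[λ|data] = 9·65/18 = 65/2.

65/2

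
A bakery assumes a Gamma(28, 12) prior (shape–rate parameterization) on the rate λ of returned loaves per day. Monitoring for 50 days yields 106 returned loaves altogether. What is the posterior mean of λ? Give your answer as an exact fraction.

Total count 106 over total exposure 50 days.
Conjugate update: add total count to the shape and total exposure to the rate, giving Gamma(134, 62).
Posterior mean = α'/β' = 134/62 = 67/31.

67/31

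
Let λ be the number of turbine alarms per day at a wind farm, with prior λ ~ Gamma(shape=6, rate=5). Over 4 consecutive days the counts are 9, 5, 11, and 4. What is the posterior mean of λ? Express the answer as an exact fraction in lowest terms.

35/9

Total count: 9 + 5 + 11 + 4 = 29.
Total exposure: 4 days.
Gamma(α, β) with Poisson data over total exposure Σt gives posterior Gamma(α+Σx, β+Σt) = Gamma(35, 9).
Posterior mean = α'/β' = 35/9.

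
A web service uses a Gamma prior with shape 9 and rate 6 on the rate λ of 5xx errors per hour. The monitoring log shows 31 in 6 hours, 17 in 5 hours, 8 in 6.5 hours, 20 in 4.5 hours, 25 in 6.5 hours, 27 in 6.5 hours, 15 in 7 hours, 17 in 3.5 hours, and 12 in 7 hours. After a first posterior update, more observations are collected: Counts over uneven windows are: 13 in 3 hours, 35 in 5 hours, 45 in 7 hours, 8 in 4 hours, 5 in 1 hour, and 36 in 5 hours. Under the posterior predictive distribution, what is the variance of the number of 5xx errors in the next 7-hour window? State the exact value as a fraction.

818482/27889

Total count: 31 + 17 + 8 + 20 + 25 + 27 + 15 + 17 + 12 = 172.
Total exposure: 6 + 5 + 6.5 + 4.5 + 6.5 + 6.5 + 7 + 3.5 + 7 = 52.5 hours.
After the first batch: Gamma(9 + 172, 6 + 52.5) = Gamma(181, 117/2).
Total count: 13 + 35 + 45 + 8 + 5 + 36 = 142.
Total exposure: 3 + 5 + 7 + 4 + 1 + 5 = 25 hours.
After the second batch: Gamma(181 + 142, 117/2 + 25) = Gamma(323, 167/2).
The posterior predictive for a window of length T is Negative Binomial with variance T·α'·(β'+T)/β'² = 7·323·(181/2)/(27889/4) = 818482/27889.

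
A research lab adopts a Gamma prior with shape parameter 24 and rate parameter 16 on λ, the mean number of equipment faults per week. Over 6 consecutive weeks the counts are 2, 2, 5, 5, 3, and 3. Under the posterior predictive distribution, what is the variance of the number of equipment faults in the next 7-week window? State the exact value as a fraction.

203/11

Total count: 2 + 2 + 5 + 5 + 3 + 3 = 20.
Total exposure: 6 weeks.
Posterior: α' = 24 + 20 = 44, β' = 16 + 6 = 22.
The posterior predictive for a window of length T is Negative Binomial with variance T·α'·(β'+T)/β'² = 7·44·29/484 = 203/11.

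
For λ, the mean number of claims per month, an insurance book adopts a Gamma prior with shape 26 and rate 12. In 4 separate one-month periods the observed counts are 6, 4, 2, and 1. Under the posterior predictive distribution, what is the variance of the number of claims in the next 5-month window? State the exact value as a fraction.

4095/256

Total count: 6 + 4 + 2 + 1 = 13.
Total exposure: 4 months.
The Gamma prior is conjugate for the Poisson rate, so λ | data ~ Gamma(26+13, 12+4) = Gamma(39, 16).
The posterior predictive for a window of length T is Negative Binomial with variance T·α'·(β'+T)/β'² = 5·39·21/256 = 4095/256.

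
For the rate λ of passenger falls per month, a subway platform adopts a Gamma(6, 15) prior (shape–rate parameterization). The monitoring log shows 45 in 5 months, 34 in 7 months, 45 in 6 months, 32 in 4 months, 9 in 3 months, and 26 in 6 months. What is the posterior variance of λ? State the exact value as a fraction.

197/2116

Total count: 45 + 34 + 45 + 32 + 9 + 26 = 191.
Total exposure: 5 + 7 + 6 + 4 + 3 + 6 = 31 months.
The Gamma prior is conjugate for the Poisson rate, so λ | data ~ Gamma(6+191, 15+31) = Gamma(197, 46).
Posterior variance = α'/β'² = 197/2116.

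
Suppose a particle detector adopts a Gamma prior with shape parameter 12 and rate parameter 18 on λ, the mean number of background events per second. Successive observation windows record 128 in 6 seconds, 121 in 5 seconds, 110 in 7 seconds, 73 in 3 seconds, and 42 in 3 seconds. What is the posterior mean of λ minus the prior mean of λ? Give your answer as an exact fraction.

229/21

Total count: 128 + 121 + 110 + 73 + 42 = 474.
Total exposure: 6 + 5 + 7 + 3 + 3 = 24 seconds.
By Gamma–Poisson conjugacy, the posterior is Gamma(α + Σx, β + Σt) = Gamma(12 + 474, 18 + 24) = Gamma(486, 42).
Posterior mean = 486/42 = 81/7; prior mean = 12/18 = 2/3. Difference = 81/7 − 2/3 = 229/21.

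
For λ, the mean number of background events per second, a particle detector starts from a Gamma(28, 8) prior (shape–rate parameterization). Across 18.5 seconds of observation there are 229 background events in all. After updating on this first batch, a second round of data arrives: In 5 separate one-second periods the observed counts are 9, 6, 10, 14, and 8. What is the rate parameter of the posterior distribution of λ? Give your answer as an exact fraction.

Total count 229 over total exposure 18.5 seconds.
After the first batch: Gamma(28 + 229, 8 + 18.5) = Gamma(257, 53/2).
Total count: 9 + 6 + 10 + 14 + 8 = 47.
Total exposure: 5 seconds.
After the second batch: Gamma(257 + 47, 53/2 + 5) = Gamma(304, 63/2).

63/2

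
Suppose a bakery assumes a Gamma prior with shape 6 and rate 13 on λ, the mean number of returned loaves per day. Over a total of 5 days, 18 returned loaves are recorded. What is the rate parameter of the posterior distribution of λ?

Total count 18 over total exposure 5 days.
The Gamma prior is conjugate for the Poisson rate, so λ | data ~ Gamma(6+18, 13+5) = Gamma(24, 18).

18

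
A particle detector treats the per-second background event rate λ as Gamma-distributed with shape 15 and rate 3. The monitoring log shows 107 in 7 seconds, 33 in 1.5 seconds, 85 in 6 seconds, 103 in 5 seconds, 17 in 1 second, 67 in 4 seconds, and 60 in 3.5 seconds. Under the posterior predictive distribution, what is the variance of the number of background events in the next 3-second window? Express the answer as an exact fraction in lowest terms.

49674/961

Total count: 107 + 33 + 85 + 103 + 17 + 67 + 60 = 472.
Total exposure: 7 + 1.5 + 6 + 5 + 1 + 4 + 3.5 = 28 seconds.
By Gamma–Poisson conjugacy, the posterior is Gamma(α + Σx, β + Σt) = Gamma(15 + 472, 3 + 28) = Gamma(487, 31).
The posterior predictive for a window of length T is Negative Binomial with variance T·α'·(β'+T)/β'² = 3·487·34/961 = 49674/961.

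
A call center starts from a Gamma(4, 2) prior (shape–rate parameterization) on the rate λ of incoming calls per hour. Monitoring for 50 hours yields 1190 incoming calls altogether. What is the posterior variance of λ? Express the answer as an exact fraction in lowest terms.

Total count 1190 over total exposure 50 hours.
Posterior: α' = 4 + 1190 = 1194, β' = 2 + 50 = 52.
Posterior variance = α'/β'² = 1194/2704 = 597/1352.

597/1352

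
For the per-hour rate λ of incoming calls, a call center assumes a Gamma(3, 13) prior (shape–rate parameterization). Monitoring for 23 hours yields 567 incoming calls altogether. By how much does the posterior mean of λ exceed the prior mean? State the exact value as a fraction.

Total count 567 over total exposure 23 hours.
The Gamma prior is conjugate for the Poisson rate, so λ | data ~ Gamma(3+567, 13+23) = Gamma(570, 36).
Posterior mean = 570/36 = 95/6; prior mean = 3/13 = 3/13. Difference = 95/6 − 3/13 = 1217/78.

1217/78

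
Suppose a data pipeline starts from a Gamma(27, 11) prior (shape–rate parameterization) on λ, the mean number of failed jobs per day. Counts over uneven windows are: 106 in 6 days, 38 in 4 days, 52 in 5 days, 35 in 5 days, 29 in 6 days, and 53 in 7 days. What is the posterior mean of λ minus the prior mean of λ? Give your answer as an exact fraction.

Total count: 106 + 38 + 52 + 35 + 29 + 53 = 313.
Total exposure: 6 + 4 + 5 + 5 + 6 + 7 = 33 days.
Posterior: α' = 27 + 313 = 340, β' = 11 + 33 = 44.
Posterior mean = 340/44 = 85/11; prior mean = 27/11 = 27/11. Difference = 85/11 − 27/11 = 58/11.

58/11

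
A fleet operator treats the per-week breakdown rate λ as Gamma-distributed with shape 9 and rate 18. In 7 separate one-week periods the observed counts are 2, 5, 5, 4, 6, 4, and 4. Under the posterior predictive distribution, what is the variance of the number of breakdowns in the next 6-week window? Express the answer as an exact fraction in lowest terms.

Total count: 2 + 5 + 5 + 4 + 6 + 4 + 4 = 30.
Total exposure: 7 weeks.
The Gamma prior is conjugate for the Poisson rate, so λ | data ~ Gamma(9+30, 18+7) = Gamma(39, 25).
The posterior predictive for a window of length T is Negative Binomial with variance T·α'·(β'+T)/β'² = 6·39·31/625 = 7254/625.

7254/625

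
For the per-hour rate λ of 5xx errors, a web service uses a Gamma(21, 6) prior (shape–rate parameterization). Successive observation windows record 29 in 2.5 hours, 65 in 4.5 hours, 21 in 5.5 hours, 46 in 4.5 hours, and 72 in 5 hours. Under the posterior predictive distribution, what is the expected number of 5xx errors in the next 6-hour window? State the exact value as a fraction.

Total count: 29 + 65 + 21 + 46 + 72 = 233.
Total exposure: 2.5 + 4.5 + 5.5 + 4.5 + 5 = 22 hours.
Gamma(α, β) with Poisson data over total exposure Σt gives posterior Gamma(α+Σx, β+Σt) = Gamma(254, 28).
Predictive mean over a 6-hour window = T·E[λ|data] = 6·254/28 = 381/7.

381/7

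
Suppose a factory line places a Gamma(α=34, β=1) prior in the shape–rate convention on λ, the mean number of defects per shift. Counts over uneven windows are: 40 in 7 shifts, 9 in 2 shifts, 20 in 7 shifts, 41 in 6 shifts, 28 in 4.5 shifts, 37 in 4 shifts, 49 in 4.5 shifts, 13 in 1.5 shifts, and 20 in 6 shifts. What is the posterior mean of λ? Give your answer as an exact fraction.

Total count: 40 + 9 + 20 + 41 + 28 + 37 + 49 + 13 + 20 = 257.
Total exposure: 7 + 2 + 7 + 6 + 4.5 + 4 + 4.5 + 1.5 + 6 = 42.5 shifts.
The Gamma prior is conjugate for the Poisson rate, so λ | data ~ Gamma(34+257, 1+42.5) = Gamma(291, 87/2).
Posterior mean = α'/β' = 291/(87/2) = 194/29.

194/29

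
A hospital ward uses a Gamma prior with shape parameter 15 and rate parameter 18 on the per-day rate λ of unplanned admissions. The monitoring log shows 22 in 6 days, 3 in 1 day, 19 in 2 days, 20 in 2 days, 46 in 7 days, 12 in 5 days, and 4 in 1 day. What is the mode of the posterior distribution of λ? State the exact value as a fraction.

Total count: 22 + 3 + 19 + 20 + 46 + 12 + 4 = 126.
Total exposure: 6 + 1 + 2 + 2 + 7 + 5 + 1 = 24 days.
Gamma(α, β) with Poisson data over total exposure Σt gives posterior Gamma(α+Σx, β+Σt) = Gamma(141, 42).
Posterior mode = (α'−1)/β' = 140/42 = 10/3.

10/3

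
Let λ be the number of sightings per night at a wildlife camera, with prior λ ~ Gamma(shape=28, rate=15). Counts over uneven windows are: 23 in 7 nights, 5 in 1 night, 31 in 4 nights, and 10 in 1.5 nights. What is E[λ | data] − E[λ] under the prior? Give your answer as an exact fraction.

146/95

Total count: 23 + 5 + 31 + 10 = 69.
Total exposure: 7 + 1 + 4 + 1.5 = 13.5 nights.
By Gamma–Poisson conjugacy, the posterior is Gamma(α + Σx, β + Σt) = Gamma(28 + 69, 15 + 13.5) = Gamma(97, 57/2).
Posterior mean = 97/(57/2) = 194/57; prior mean = 28/15 = 28/15. Difference = 194/57 − 28/15 = 146/95.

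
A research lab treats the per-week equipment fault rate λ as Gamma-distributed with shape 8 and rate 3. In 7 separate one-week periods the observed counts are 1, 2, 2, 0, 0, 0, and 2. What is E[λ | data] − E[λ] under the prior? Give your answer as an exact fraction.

Total count: 1 + 2 + 2 + 0 + 0 + 0 + 2 = 7.
Total exposure: 7 weeks.
Conjugate update: add total count to the shape and total exposure to the rate, giving Gamma(15, 10).
Posterior mean = 15/10 = 3/2; prior mean = 8/3 = 8/3. Difference = 3/2 − 8/3 = -7/6.

-7/6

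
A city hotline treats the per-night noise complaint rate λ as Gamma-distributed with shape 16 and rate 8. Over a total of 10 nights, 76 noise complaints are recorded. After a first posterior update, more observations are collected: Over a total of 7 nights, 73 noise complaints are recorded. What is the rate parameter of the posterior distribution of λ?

25

Total count 76 over total exposure 10 nights.
After the first batch: Gamma(16 + 76, 8 + 10) = Gamma(92, 18).
Total count 73 over total exposure 7 nights.
After the second batch: Gamma(92 + 73, 18 + 7) = Gamma(165, 25).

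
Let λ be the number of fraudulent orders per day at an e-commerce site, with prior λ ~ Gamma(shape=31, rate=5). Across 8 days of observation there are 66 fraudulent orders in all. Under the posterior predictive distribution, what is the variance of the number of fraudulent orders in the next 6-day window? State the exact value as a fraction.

Total count 66 over total exposure 8 days.
Conjugate update: add total count to the shape and total exposure to the rate, giving Gamma(97, 13).
The posterior predictive for a window of length T is Negative Binomial with variance T·α'·(β'+T)/β'² = 6·97·19/169 = 11058/169.

11058/169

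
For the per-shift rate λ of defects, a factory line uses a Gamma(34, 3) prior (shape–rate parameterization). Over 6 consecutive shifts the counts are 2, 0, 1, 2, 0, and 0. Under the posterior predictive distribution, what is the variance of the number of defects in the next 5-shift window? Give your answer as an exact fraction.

Total count: 2 + 0 + 1 + 2 + 0 + 0 = 5.
Total exposure: 6 shifts.
Conjugate update: add total count to the shape and total exposure to the rate, giving Gamma(39, 9).
The posterior predictive for a window of length T is Negative Binomial with variance T·α'·(β'+T)/β'² = 5·39·14/81 = 910/27.

910/27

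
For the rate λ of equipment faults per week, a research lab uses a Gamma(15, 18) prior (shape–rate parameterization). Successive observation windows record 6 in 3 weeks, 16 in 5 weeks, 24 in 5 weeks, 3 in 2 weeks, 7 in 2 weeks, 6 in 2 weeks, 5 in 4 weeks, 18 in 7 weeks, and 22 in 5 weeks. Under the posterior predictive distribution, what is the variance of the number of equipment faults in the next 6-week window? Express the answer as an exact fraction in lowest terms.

Total count: 6 + 16 + 24 + 3 + 7 + 6 + 5 + 18 + 22 = 107.
Total exposure: 3 + 5 + 5 + 2 + 2 + 2 + 4 + 7 + 5 = 35 weeks.
Posterior: α' = 15 + 107 = 122, β' = 18 + 35 = 53.
The posterior predictive for a window of length T is Negative Binomial with variance T·α'·(β'+T)/β'² = 6·122·59/2809 = 43188/2809.

43188/2809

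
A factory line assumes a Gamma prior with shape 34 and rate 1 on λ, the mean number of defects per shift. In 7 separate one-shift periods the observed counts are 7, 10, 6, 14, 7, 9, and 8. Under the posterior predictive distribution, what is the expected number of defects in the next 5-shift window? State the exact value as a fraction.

Total count: 7 + 10 + 6 + 14 + 7 + 9 + 8 = 61.
Total exposure: 7 shifts.
Gamma(α, β) with Poisson data over total exposure Σt gives posterior Gamma(α+Σx, β+Σt) = Gamma(95, 8).
Predictive mean over a 5-shift window = T·E[λ|data] = 5·95/8 = 475/8.

475/8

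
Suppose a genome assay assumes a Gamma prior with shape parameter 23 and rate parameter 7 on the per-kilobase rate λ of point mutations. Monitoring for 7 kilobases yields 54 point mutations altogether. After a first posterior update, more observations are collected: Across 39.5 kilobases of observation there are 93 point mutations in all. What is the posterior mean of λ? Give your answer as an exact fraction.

Total count 54 over total exposure 7 kilobases.
After the first batch: Gamma(23 + 54, 7 + 7) = Gamma(77, 14).
Total count 93 over total exposure 39.5 kilobases.
After the second batch: Gamma(77 + 93, 14 + 39.5) = Gamma(170, 107/2).
Posterior mean = α'/β' = 170/(107/2) = 340/107.

340/107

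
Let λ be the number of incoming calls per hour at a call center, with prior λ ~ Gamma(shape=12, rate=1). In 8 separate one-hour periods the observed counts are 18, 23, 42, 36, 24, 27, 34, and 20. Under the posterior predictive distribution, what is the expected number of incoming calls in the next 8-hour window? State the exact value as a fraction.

1888/9

Total count: 18 + 23 + 42 + 36 + 24 + 27 + 34 + 20 = 224.
Total exposure: 8 hours.
Conjugate update: add total count to the shape and total exposure to the rate, giving Gamma(236, 9).
Predictive mean over an 8-hour window = T·E[λ|data] = 8·236/9 = 1888/9.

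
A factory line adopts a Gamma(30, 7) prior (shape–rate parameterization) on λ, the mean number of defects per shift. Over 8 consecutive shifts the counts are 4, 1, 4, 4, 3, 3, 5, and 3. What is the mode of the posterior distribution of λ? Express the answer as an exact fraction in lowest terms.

56/15

Total count: 4 + 1 + 4 + 4 + 3 + 3 + 5 + 3 = 27.
Total exposure: 8 shifts.
The Gamma prior is conjugate for the Poisson rate, so λ | data ~ Gamma(30+27, 7+8) = Gamma(57, 15).
Posterior mode = (α'−1)/β' = 56/15.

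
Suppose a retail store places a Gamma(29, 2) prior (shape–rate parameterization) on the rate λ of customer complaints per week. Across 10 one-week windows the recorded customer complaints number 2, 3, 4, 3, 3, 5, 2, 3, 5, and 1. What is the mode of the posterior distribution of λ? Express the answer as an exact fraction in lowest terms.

Total count: 2 + 3 + 4 + 3 + 3 + 5 + 2 + 3 + 5 + 1 = 31.
Total exposure: 10 weeks.
By Gamma–Poisson conjugacy, the posterior is Gamma(α + Σx, β + Σt) = Gamma(29 + 31, 2 + 10) = Gamma(60, 12).
Posterior mode = (α'−1)/β' = 59/12.

59/12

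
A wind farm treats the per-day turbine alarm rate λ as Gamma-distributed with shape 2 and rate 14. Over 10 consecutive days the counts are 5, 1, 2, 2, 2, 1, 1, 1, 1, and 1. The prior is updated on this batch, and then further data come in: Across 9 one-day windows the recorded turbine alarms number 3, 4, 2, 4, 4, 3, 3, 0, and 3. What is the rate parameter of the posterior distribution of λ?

Total count: 5 + 1 + 2 + 2 + 2 + 1 + 1 + 1 + 1 + 1 = 17.
Total exposure: 10 days.
After the first batch: Gamma(2 + 17, 14 + 10) = Gamma(19, 24).
Total count: 3 + 4 + 2 + 4 + 4 + 3 + 3 + 0 + 3 = 26.
Total exposure: 9 days.
After the second batch: Gamma(19 + 26, 24 + 9) = Gamma(45, 33).

33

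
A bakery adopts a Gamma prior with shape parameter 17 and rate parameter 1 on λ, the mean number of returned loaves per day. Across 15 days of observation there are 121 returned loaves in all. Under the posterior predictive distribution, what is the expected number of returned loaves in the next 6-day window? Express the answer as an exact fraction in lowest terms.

207/4

Total count 121 over total exposure 15 days.
Gamma(α, β) with Poisson data over total exposure Σt gives posterior Gamma(α+Σx, β+Σt) = Gamma(138, 16).
Predictive mean over a 6-day window = T·E[λ|data] = 6·138/16 = 207/4.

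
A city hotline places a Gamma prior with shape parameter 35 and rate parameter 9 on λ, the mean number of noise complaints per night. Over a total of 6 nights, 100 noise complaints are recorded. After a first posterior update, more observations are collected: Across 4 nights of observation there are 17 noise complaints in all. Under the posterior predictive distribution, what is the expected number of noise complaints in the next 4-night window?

32

Total count 100 over total exposure 6 nights.
After the first batch: Gamma(35 + 100, 9 + 6) = Gamma(135, 15).
Total count 17 over total exposure 4 nights.
After the second batch: Gamma(135 + 17, 15 + 4) = Gamma(152, 19).
Predictive mean over a 4-night window = T·E[λ|data] = 4·152/19 = 32.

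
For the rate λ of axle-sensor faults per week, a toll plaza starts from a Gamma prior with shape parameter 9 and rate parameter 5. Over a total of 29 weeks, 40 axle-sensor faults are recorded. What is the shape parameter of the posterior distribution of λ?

49

Total count 40 over total exposure 29 weeks.
By Gamma–Poisson conjugacy, the posterior is Gamma(α + Σx, β + Σt) = Gamma(9 + 40, 5 + 29) = Gamma(49, 34).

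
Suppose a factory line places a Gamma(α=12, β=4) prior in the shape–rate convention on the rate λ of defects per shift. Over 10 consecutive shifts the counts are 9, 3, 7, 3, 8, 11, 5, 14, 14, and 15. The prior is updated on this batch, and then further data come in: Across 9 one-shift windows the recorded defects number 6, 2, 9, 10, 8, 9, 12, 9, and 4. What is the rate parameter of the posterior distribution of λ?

Total count: 9 + 3 + 7 + 3 + 8 + 11 + 5 + 14 + 14 + 15 = 89.
Total exposure: 10 shifts.
After the first batch: Gamma(12 + 89, 4 + 10) = Gamma(101, 14).
Total count: 6 + 2 + 9 + 10 + 8 + 9 + 12 + 9 + 4 = 69.
Total exposure: 9 shifts.
After the second batch: Gamma(101 + 69, 14 + 9) = Gamma(170, 23).

23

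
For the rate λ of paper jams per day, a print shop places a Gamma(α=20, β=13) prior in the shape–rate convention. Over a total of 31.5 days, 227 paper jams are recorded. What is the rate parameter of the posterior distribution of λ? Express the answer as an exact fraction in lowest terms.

89/2

Total count 227 over total exposure 31.5 days.
Gamma(α, β) with Poisson data over total exposure Σt gives posterior Gamma(α+Σx, β+Σt) = Gamma(247, 89/2).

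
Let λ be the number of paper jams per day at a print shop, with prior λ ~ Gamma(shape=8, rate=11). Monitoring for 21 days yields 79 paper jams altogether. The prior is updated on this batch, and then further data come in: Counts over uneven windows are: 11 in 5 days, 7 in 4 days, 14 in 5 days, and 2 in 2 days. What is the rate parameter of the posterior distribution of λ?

Total count 79 over total exposure 21 days.
After the first batch: Gamma(8 + 79, 11 + 21) = Gamma(87, 32).
Total count: 11 + 7 + 14 + 2 = 34.
Total exposure: 5 + 4 + 5 + 2 = 16 days.
After the second batch: Gamma(87 + 34, 32 + 16) = Gamma(121, 48).

48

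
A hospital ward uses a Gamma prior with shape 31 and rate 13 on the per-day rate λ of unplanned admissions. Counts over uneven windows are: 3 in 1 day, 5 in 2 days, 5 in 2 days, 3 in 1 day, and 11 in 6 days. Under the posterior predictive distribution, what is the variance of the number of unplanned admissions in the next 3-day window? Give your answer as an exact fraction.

4872/625

Total count: 3 + 5 + 5 + 3 + 11 = 27.
Total exposure: 1 + 2 + 2 + 1 + 6 = 12 days.
The Gamma prior is conjugate for the Poisson rate, so λ | data ~ Gamma(31+27, 13+12) = Gamma(58, 25).
The posterior predictive for a window of length T is Negative Binomial with variance T·α'·(β'+T)/β'² = 3·58·28/625 = 4872/625.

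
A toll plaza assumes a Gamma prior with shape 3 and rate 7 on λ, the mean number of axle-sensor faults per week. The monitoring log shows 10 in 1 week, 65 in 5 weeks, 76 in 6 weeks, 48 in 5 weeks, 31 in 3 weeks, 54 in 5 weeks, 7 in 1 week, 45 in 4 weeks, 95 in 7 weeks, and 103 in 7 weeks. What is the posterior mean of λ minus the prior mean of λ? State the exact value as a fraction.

Total count: 10 + 65 + 76 + 48 + 31 + 54 + 7 + 45 + 95 + 103 = 534.
Total exposure: 1 + 5 + 6 + 5 + 3 + 5 + 1 + 4 + 7 + 7 = 44 weeks.
Posterior: α' = 3 + 534 = 537, β' = 7 + 44 = 51.
Posterior mean = 537/51 = 179/17; prior mean = 3/7 = 3/7. Difference = 179/17 − 3/7 = 1202/119.

1202/119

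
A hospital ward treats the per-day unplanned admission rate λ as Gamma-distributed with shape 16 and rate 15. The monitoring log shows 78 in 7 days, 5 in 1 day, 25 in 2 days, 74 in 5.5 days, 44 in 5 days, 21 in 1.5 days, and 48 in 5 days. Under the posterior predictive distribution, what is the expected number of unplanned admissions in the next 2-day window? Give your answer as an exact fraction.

Total count: 78 + 5 + 25 + 74 + 44 + 21 + 48 = 295.
Total exposure: 7 + 1 + 2 + 5.5 + 5 + 1.5 + 5 = 27 days.
The Gamma prior is conjugate for the Poisson rate, so λ | data ~ Gamma(16+295, 15+27) = Gamma(311, 42).
Predictive mean over a 2-day window = T·E[λ|data] = 2·311/42 = 311/21.

311/21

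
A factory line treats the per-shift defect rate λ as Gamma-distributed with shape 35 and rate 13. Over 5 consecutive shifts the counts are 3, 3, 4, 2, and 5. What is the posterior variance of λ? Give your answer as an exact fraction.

Total count: 3 + 3 + 4 + 2 + 5 = 17.
Total exposure: 5 shifts.
By Gamma–Poisson conjugacy, the posterior is Gamma(α + Σx, β + Σt) = Gamma(35 + 17, 13 + 5) = Gamma(52, 18).
Posterior variance = α'/β'² = 52/324 = 13/81.

13/81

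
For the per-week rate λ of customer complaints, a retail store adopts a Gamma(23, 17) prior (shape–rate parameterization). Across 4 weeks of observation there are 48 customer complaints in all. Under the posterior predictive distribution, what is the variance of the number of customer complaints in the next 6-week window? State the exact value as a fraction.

1278/49

Total count 48 over total exposure 4 weeks.
Posterior: α' = 23 + 48 = 71, β' = 17 + 4 = 21.
The posterior predictive for a window of length T is Negative Binomial with variance T·α'·(β'+T)/β'² = 6·71·27/441 = 1278/49.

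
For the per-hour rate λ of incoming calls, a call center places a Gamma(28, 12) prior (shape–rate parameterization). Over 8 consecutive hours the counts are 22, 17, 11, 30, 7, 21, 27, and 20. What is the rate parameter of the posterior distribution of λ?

Total count: 22 + 17 + 11 + 30 + 7 + 21 + 27 + 20 = 155.
Total exposure: 8 hours.
By Gamma–Poisson conjugacy, the posterior is Gamma(α + Σx, β + Σt) = Gamma(28 + 155, 12 + 8) = Gamma(183, 20).

20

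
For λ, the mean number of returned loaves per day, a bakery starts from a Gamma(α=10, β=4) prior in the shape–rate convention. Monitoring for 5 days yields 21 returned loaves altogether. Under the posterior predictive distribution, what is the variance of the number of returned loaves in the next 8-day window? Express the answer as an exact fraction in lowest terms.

Total count 21 over total exposure 5 days.
By Gamma–Poisson conjugacy, the posterior is Gamma(α + Σx, β + Σt) = Gamma(10 + 21, 4 + 5) = Gamma(31, 9).
The posterior predictive for a window of length T is Negative Binomial with variance T·α'·(β'+T)/β'² = 8·31·17/81 = 4216/81.

4216/81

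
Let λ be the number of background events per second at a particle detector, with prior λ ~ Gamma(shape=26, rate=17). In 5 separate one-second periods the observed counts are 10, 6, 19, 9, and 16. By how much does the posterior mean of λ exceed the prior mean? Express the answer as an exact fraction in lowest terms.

Total count: 10 + 6 + 19 + 9 + 16 = 60.
Total exposure: 5 seconds.
Conjugate update: add total count to the shape and total exposure to the rate, giving Gamma(86, 22).
Posterior mean = 86/22 = 43/11; prior mean = 26/17 = 26/17. Difference = 43/11 − 26/17 = 445/187.

445/187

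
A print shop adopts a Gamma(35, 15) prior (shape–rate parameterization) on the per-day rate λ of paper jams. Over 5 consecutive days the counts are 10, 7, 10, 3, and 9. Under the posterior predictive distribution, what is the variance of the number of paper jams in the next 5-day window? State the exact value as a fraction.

185/8

Total count: 10 + 7 + 10 + 3 + 9 = 39.
Total exposure: 5 days.
The Gamma prior is conjugate for the Poisson rate, so λ | data ~ Gamma(35+39, 15+5) = Gamma(74, 20).
The posterior predictive for a window of length T is Negative Binomial with variance T·α'·(β'+T)/β'² = 5·74·25/400 = 185/8.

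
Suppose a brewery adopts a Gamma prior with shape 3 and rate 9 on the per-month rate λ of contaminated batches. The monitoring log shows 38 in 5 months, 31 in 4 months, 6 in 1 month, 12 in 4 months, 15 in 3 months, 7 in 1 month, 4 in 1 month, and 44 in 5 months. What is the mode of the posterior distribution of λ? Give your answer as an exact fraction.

53/11

Total count: 38 + 31 + 6 + 12 + 15 + 7 + 4 + 44 = 157.
Total exposure: 5 + 4 + 1 + 4 + 3 + 1 + 1 + 5 = 24 months.
By Gamma–Poisson conjugacy, the posterior is Gamma(α + Σx, β + Σt) = Gamma(3 + 157, 9 + 24) = Gamma(160, 33).
Posterior mode = (α'−1)/β' = 159/33 = 53/11.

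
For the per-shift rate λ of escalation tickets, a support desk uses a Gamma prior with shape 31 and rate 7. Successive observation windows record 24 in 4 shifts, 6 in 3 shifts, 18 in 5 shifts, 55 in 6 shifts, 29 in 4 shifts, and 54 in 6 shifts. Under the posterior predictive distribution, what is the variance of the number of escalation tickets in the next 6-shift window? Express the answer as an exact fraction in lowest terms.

7626/175

Total count: 24 + 6 + 18 + 55 + 29 + 54 = 186.
Total exposure: 4 + 3 + 5 + 6 + 4 + 6 = 28 shifts.
By Gamma–Poisson conjugacy, the posterior is Gamma(α + Σx, β + Σt) = Gamma(31 + 186, 7 + 28) = Gamma(217, 35).
The posterior predictive for a window of length T is Negative Binomial with variance T·α'·(β'+T)/β'² = 6·217·41/1225 = 7626/175.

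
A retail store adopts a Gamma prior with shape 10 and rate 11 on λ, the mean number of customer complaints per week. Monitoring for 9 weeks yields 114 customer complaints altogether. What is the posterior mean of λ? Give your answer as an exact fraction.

Total count 114 over total exposure 9 weeks.
Conjugate update: add total count to the shape and total exposure to the rate, giving Gamma(124, 20).
Posterior mean = α'/β' = 124/20 = 31/5.

31/5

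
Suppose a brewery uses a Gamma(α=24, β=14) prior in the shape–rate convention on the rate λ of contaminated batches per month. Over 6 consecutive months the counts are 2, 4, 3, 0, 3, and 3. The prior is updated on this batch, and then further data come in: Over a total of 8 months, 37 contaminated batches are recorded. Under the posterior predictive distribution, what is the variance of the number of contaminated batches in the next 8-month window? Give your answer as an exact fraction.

1368/49

Total count: 2 + 4 + 3 + 0 + 3 + 3 = 15.
Total exposure: 6 months.
After the first batch: Gamma(24 + 15, 14 + 6) = Gamma(39, 20).
Total count 37 over total exposure 8 months.
After the second batch: Gamma(39 + 37, 20 + 8) = Gamma(76, 28).
The posterior predictive for a window of length T is Negative Binomial with variance T·α'·(β'+T)/β'² = 8·76·36/784 = 1368/49.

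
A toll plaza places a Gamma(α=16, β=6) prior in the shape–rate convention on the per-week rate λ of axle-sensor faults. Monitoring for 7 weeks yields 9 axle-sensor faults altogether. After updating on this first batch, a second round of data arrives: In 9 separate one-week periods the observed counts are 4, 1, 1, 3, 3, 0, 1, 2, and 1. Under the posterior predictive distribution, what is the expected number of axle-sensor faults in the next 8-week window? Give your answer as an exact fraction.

164/11

Total count 9 over total exposure 7 weeks.
After the first batch: Gamma(16 + 9, 6 + 7) = Gamma(25, 13).
Total count: 4 + 1 + 1 + 3 + 3 + 0 + 1 + 2 + 1 = 16.
Total exposure: 9 weeks.
After the second batch: Gamma(25 + 16, 13 + 9) = Gamma(41, 22).
Predictive mean over an 8-week window = T·E[λ|data] = 8·41/22 = 164/11.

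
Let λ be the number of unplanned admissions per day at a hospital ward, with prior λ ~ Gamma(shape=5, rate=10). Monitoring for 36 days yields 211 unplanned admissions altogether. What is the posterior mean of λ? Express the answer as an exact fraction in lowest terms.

108/23

Total count 211 over total exposure 36 days.
Gamma(α, β) with Poisson data over total exposure Σt gives posterior Gamma(α+Σx, β+Σt) = Gamma(216, 46).
Posterior mean = α'/β' = 216/46 = 108/23.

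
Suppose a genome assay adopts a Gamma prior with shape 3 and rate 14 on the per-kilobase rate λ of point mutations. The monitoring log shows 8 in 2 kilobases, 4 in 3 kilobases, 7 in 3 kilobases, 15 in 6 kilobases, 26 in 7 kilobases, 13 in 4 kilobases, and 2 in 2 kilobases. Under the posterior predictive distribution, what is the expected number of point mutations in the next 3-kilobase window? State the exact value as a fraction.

234/41

Total count: 8 + 4 + 7 + 15 + 26 + 13 + 2 = 75.
Total exposure: 2 + 3 + 3 + 6 + 7 + 4 + 2 = 27 kilobases.
Gamma(α, β) with Poisson data over total exposure Σt gives posterior Gamma(α+Σx, β+Σt) = Gamma(78, 41).
Predictive mean over a 3-kilobase window = T·E[λ|data] = 3·78/41 = 234/41.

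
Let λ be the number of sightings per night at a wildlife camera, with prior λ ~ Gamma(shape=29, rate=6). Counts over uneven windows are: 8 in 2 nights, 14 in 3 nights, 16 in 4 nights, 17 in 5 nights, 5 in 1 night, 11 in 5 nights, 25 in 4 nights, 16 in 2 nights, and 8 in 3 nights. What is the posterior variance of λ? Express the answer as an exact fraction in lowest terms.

Total count: 8 + 14 + 16 + 17 + 5 + 11 + 25 + 16 + 8 = 120.
Total exposure: 2 + 3 + 4 + 5 + 1 + 5 + 4 + 2 + 3 = 29 nights.
By Gamma–Poisson conjugacy, the posterior is Gamma(α + Σx, β + Σt) = Gamma(29 + 120, 6 + 29) = Gamma(149, 35).
Posterior variance = α'/β'² = 149/1225.

149/1225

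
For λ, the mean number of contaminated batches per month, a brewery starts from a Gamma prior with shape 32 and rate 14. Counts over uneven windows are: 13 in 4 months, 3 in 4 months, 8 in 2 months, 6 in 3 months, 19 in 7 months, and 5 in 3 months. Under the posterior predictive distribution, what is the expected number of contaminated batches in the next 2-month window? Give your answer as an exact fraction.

Total count: 13 + 3 + 8 + 6 + 19 + 5 = 54.
Total exposure: 4 + 4 + 2 + 3 + 7 + 3 = 23 months.
Conjugate update: add total count to the shape and total exposure to the rate, giving Gamma(86, 37).
Predictive mean over a 2-month window = T·E[λ|data] = 2·86/37 = 172/37.

172/37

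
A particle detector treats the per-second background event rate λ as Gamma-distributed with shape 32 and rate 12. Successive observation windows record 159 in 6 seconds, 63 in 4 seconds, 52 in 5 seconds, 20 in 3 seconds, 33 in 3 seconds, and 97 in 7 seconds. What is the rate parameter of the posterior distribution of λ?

Total count: 159 + 63 + 52 + 20 + 33 + 97 = 424.
Total exposure: 6 + 4 + 5 + 3 + 3 + 7 = 28 seconds.
The Gamma prior is conjugate for the Poisson rate, so λ | data ~ Gamma(32+424, 12+28) = Gamma(456, 40).

40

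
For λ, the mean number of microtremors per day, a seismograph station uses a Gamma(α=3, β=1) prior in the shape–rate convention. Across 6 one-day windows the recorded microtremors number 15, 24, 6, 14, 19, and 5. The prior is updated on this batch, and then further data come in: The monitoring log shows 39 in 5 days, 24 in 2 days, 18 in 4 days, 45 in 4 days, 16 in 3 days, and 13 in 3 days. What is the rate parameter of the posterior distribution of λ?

28

Total count: 15 + 24 + 6 + 14 + 19 + 5 = 83.
Total exposure: 6 days.
After the first batch: Gamma(3 + 83, 1 + 6) = Gamma(86, 7).
Total count: 39 + 24 + 18 + 45 + 16 + 13 = 155.
Total exposure: 5 + 2 + 4 + 4 + 3 + 3 = 21 days.
After the second batch: Gamma(86 + 155, 7 + 21) = Gamma(241, 28).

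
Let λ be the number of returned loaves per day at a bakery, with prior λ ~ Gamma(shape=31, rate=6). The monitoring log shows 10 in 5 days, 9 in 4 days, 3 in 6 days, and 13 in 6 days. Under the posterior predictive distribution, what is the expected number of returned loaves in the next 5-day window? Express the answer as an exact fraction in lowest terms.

110/9

Total count: 10 + 9 + 3 + 13 = 35.
Total exposure: 5 + 4 + 6 + 6 = 21 days.
By Gamma–Poisson conjugacy, the posterior is Gamma(α + Σx, β + Σt) = Gamma(31 + 35, 6 + 21) = Gamma(66, 27).
Predictive mean over a 5-day window = T·E[λ|data] = 5·66/27 = 110/9.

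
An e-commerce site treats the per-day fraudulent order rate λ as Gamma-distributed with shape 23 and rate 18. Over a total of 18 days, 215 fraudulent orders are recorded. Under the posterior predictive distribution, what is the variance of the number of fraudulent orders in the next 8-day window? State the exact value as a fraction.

Total count 215 over total exposure 18 days.
The Gamma prior is conjugate for the Poisson rate, so λ | data ~ Gamma(23+215, 18+18) = Gamma(238, 36).
The posterior predictive for a window of length T is Negative Binomial with variance T·α'·(β'+T)/β'² = 8·238·44/1296 = 5236/81.

5236/81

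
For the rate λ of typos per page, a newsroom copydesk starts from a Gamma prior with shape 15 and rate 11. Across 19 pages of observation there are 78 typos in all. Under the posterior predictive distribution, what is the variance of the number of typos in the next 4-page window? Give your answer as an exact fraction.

1054/75

Total count 78 over total exposure 19 pages.
The Gamma prior is conjugate for the Poisson rate, so λ | data ~ Gamma(15+78, 11+19) = Gamma(93, 30).
The posterior predictive for a window of length T is Negative Binomial with variance T·α'·(β'+T)/β'² = 4·93·34/900 = 1054/75.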